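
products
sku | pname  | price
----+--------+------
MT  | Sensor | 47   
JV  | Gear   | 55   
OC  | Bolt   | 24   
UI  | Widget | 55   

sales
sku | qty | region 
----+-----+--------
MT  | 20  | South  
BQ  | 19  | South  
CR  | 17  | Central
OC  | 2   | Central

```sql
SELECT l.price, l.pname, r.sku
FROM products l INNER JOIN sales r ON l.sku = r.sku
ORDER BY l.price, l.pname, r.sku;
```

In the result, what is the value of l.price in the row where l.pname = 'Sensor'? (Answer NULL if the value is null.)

INNER JOIN keeps only pairs where the ON condition holds.
Matching on l.sku = r.sku.
Matched pairs: 2.

47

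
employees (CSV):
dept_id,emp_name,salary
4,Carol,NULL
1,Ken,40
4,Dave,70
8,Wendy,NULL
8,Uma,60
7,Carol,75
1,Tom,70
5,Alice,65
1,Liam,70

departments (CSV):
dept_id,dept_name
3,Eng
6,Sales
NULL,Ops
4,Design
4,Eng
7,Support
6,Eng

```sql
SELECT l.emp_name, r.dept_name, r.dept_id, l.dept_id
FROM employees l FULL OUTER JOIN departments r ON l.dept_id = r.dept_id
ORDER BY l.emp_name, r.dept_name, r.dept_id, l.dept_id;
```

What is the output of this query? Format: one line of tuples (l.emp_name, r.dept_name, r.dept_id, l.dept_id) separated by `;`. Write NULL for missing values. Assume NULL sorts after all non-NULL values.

FULL OUTER JOIN keeps every row from both sides; unmatched rows get NULL for the other side's columns.
Matching on l.dept_id = r.dept_id. A NULL in a compared column never satisfies the condition.
- l[0] dept_id=4 → 2 match(es) in r → 2 row(s).
- l[1] dept_id=1 → no match; kept with NULLs on the r side.
- l[2] dept_id=4 → 2 match(es) in r → 2 row(s).
- l[3] dept_id=8 → no match; kept with NULLs on the r side.
- l[4] dept_id=8 → no match; kept with NULLs on the r side.
- l[5] dept_id=7 → 1 match(es) in r → 1 row(s).
- l[6] dept_id=1 → no match; kept with NULLs on the r side.
- l[7] dept_id=5 → no match; kept with NULLs on the r side.
- l[8] dept_id=1 → no match; kept with NULLs on the r side.
- plus 4 unmatched r row(s), each kept with NULL l columns.

(Alice, NULL, NULL, 5); (Carol, Design, 4, 4); (Carol, Eng, 4, 4); (Carol, Support, 7, 7); (Dave, Design, 4, 4); (Dave, Eng, 4, 4); (Ken, NULL, NULL, 1); (Liam, NULL, NULL, 1); (Tom, NULL, NULL, 1); (Uma, NULL, NULL, 8); (Wendy, NULL, NULL, 8); (NULL, Eng, 3, NULL); (NULL, Eng, 6, NULL); (NULL, Ops, NULL, NULL); (NULL, Sales, 6, NULL)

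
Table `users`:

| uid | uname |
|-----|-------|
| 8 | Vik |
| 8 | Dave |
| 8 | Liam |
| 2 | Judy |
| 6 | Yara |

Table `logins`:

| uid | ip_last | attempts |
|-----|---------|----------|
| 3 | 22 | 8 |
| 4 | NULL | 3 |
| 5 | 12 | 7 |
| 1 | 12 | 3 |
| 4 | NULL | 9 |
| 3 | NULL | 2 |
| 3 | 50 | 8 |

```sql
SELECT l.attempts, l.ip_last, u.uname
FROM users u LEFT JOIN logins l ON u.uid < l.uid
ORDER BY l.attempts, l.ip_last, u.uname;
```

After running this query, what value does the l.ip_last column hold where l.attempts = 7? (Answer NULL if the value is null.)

12

LEFT JOIN keeps every row from `users`; unmatched rows get NULL for `logins`'s columns.
Matching on u.uid < l.uid.
- u row (uid=8): no match → kept, l columns NULL.
- u row (uid=8): no match → kept, l columns NULL.
- u row (uid=8): no match → kept, l columns NULL.
- u row (uid=2): matches 6 l row(s) → 6 output row(s).
- u row (uid=6): no match → kept, l columns NULL.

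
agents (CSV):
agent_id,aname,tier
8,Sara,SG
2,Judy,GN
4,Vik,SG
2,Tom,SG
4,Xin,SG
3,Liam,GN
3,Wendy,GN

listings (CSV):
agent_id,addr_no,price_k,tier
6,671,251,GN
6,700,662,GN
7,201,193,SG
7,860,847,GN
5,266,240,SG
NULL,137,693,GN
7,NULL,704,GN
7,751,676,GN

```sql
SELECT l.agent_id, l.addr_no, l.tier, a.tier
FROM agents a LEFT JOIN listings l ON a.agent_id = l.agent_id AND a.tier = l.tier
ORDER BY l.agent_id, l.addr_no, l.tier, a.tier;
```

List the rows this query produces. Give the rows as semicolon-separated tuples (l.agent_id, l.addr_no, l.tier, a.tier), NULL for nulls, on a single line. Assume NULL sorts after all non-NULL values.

(NULL, NULL, NULL, GN); (NULL, NULL, NULL, GN); (NULL, NULL, NULL, GN); (NULL, NULL, NULL, SG); (NULL, NULL, NULL, SG); (NULL, NULL, NULL, SG); (NULL, NULL, NULL, SG)

LEFT JOIN keeps every row from `agents`; unmatched rows get NULL for `listings`'s columns.
Matching on a.agent_id = l.agent_id AND a.tier = l.tier. A NULL in a compared column never satisfies the condition.
- a (agent_id=8, tier=SG) has no partner → padded with NULL.
- a (agent_id=2, tier=GN) has no partner → padded with NULL.
- a (agent_id=4, tier=SG) has no partner → padded with NULL.
- a (agent_id=2, tier=SG) has no partner → padded with NULL.
- a (agent_id=4, tier=SG) has no partner → padded with NULL.
- a (agent_id=3, tier=GN) has no partner → padded with NULL.
- a (agent_id=3, tier=GN) has no partner → padded with NULL.
After projecting and ordering:
l.agent_id | l.addr_no | l.tier | a.tier
NULL | NULL | NULL | GN
NULL | NULL | NULL | GN
NULL | NULL | NULL | GN
NULL | NULL | NULL | SG
NULL | NULL | NULL | SG
NULL | NULL | NULL | SG
NULL | NULL | NULL | SG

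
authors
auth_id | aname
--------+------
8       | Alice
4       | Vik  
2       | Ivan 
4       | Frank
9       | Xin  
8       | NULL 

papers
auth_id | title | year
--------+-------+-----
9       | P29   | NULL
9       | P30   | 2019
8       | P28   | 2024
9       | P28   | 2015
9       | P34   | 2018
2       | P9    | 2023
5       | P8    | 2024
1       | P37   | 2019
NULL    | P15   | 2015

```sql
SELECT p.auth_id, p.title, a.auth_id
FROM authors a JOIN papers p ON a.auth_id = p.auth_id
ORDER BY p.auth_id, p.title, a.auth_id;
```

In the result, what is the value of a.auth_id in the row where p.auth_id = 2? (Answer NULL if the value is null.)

INNER JOIN keeps only pairs where the ON condition holds.
Matching on a.auth_id = p.auth_id. A NULL in a compared column never satisfies the condition.
Matched pairs: 7.

2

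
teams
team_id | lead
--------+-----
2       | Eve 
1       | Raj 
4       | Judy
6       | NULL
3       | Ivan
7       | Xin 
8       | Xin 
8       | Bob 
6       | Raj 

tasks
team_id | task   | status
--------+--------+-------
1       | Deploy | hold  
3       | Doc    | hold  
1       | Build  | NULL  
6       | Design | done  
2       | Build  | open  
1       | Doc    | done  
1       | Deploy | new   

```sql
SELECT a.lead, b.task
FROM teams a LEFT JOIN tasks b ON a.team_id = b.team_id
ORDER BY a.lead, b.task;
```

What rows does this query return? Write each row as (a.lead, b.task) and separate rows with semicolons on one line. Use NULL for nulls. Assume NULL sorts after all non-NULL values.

(Bob, NULL); (Eve, Build); (Ivan, Doc); (Judy, NULL); (Raj, Build); (Raj, Deploy); (Raj, Deploy); (Raj, Design); (Raj, Doc); (Xin, NULL); (Xin, NULL); (NULL, Design)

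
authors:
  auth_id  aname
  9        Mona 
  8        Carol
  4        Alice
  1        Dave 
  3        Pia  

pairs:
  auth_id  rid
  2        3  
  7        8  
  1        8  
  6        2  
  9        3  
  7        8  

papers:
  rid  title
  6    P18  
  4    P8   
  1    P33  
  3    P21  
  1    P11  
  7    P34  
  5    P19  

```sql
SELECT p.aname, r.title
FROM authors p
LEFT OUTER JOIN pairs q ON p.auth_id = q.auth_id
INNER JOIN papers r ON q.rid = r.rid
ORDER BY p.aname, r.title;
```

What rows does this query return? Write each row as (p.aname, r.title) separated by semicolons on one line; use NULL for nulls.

(Mona, P21)

Evaluate left to right. First `authors p LEFT JOIN pairs q` on auth_id: 5 row(s).
Then INNER JOIN `papers r` on rid: keep only rows whose q.rid appears in r.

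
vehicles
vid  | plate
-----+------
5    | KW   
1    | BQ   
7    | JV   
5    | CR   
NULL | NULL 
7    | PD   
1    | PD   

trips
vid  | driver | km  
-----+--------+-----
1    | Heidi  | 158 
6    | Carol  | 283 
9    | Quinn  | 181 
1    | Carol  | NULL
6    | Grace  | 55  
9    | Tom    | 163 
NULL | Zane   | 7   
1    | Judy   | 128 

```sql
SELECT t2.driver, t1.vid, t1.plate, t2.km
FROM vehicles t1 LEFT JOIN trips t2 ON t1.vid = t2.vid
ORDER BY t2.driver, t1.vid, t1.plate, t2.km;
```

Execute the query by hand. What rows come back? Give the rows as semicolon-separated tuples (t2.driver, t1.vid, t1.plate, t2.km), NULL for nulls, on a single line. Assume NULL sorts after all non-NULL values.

(Carol, 1, BQ, NULL); (Carol, 1, PD, NULL); (Heidi, 1, BQ, 158); (Heidi, 1, PD, 158); (Judy, 1, BQ, 128); (Judy, 1, PD, 128); (NULL, 5, CR, NULL); (NULL, 5, KW, NULL); (NULL, 7, JV, NULL); (NULL, 7, PD, NULL); (NULL, NULL, NULL, NULL)

LEFT JOIN keeps every row from `vehicles`; unmatched rows get NULL for `trips`'s columns.
Matching on t1.vid = t2.vid. A NULL in a compared column never satisfies the condition.
- t1 row (vid=5): no match → kept, t2 columns NULL.
- t1 row (vid=1): matches 3 t2 row(s) → 3 output row(s).
- t1 row (vid=7): no match → kept, t2 columns NULL.
- t1 row (vid=5): no match → kept, t2 columns NULL.
- t1 row (vid=NULL): no match → kept, t2 columns NULL.
- t1 row (vid=7): no match → kept, t2 columns NULL.
- t1 row (vid=1): matches 3 t2 row(s) → 3 output row(s).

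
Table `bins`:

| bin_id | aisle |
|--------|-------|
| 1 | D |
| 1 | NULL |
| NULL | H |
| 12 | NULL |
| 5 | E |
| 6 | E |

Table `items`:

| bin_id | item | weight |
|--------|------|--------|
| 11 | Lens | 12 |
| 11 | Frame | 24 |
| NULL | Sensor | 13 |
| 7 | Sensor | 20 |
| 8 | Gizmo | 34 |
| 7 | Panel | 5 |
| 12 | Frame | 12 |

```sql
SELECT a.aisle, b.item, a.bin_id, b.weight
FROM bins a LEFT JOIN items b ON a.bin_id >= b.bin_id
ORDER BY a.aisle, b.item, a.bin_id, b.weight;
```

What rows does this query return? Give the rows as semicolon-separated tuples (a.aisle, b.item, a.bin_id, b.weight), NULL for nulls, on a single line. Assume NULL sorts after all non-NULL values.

(D, NULL, 1, NULL); (E, NULL, 5, NULL); (E, NULL, 6, NULL); (H, NULL, NULL, NULL); (NULL, Frame, 12, 12); (NULL, Frame, 12, 24); (NULL, Gizmo, 12, 34); (NULL, Lens, 12, 12); (NULL, Panel, 12, 5); (NULL, Sensor, 12, 20); (NULL, NULL, 1, NULL)

LEFT JOIN keeps every row from `bins`; unmatched rows get NULL for `items`'s columns.
Matching on a.bin_id >= b.bin_id. A NULL in a compared column never satisfies the condition.
- a (bin_id=1) has no partner → padded with NULL.
- a (bin_id=1) has no partner → padded with NULL.
- a (bin_id=NULL) has no partner → padded with NULL.
- a (bin_id=12) pairs with 6 row(s) of b.
- a (bin_id=5) has no partner → padded with NULL.
- a (bin_id=6) has no partner → padded with NULL.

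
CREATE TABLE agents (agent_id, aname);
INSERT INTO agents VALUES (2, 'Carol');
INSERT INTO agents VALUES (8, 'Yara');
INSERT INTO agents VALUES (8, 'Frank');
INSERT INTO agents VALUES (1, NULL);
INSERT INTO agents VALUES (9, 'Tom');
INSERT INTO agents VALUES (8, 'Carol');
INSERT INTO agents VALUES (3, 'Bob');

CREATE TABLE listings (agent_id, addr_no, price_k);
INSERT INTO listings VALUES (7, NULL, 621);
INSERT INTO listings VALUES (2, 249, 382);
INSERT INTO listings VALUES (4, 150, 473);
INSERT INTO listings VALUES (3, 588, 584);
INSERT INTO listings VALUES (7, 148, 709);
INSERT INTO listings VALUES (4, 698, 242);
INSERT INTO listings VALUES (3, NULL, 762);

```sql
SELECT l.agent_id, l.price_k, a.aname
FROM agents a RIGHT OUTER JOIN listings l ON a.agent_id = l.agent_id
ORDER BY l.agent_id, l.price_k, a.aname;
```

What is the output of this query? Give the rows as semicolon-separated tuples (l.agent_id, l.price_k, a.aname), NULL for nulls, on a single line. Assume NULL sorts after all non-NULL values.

(2, 382, Carol); (3, 584, Bob); (3, 762, Bob); (4, 242, NULL); (4, 473, NULL); (7, 621, NULL); (7, 709, NULL)

RIGHT JOIN keeps every row from `listings`; unmatched rows get NULL for `agents`'s columns.
Matching on a.agent_id = l.agent_id.
- a[0] agent_id=2 → 1 match(es) in l → 1 row(s).
- a[1] agent_id=8 → no match.
- a[2] agent_id=8 → no match.
- a[3] agent_id=1 → no match.
- a[4] agent_id=9 → no match.
- a[5] agent_id=8 → no match.
- a[6] agent_id=3 → 2 match(es) in l → 2 row(s).
- plus 4 unmatched l row(s), each kept with NULL a columns.
After projecting and ordering:
l.agent_id | l.price_k | a.aname
2 | 382 | Carol
3 | 584 | Bob
3 | 762 | Bob
4 | 242 | NULL
4 | 473 | NULL
7 | 621 | NULL
7 | 709 | NULL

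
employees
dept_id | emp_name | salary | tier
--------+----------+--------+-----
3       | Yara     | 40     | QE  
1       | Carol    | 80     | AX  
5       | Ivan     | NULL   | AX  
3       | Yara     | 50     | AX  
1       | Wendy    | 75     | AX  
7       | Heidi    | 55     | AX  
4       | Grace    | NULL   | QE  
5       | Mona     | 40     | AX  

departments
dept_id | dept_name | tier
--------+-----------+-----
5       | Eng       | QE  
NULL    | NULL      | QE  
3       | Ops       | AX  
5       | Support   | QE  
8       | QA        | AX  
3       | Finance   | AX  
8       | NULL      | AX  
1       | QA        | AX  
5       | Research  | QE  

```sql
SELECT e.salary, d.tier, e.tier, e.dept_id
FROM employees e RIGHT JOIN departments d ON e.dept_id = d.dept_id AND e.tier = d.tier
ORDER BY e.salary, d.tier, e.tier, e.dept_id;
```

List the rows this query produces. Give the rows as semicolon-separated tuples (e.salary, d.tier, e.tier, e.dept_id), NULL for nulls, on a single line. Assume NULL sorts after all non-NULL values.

RIGHT JOIN keeps every row from `departments`; unmatched rows get NULL for `employees`'s columns.
Matching on e.dept_id = d.dept_id AND e.tier = d.tier. A NULL in a compared column never satisfies the condition.
- e row (dept_id=3, tier=QE): no match.
- e row (dept_id=1, tier=AX): matches 1 d row(s) → 1 output row(s).
- e row (dept_id=5, tier=AX): no match.
- e row (dept_id=3, tier=AX): matches 2 d row(s) → 2 output row(s).
- e row (dept_id=1, tier=AX): matches 1 d row(s) → 1 output row(s).
- e row (dept_id=7, tier=AX): no match.
- e row (dept_id=4, tier=QE): no match.
- e row (dept_id=5, tier=AX): no match.
- plus 6 unmatched d row(s), each kept with NULL e columns.
After projecting and ordering:
e.salary | d.tier | e.tier | e.dept_id
50 | AX | AX | 3
50 | AX | AX | 3
75 | AX | AX | 1
80 | AX | AX | 1
NULL | AX | NULL | NULL
NULL | AX | NULL | NULL
NULL | QE | NULL | NULL
NULL | QE | NULL | NULL
NULL | QE | NULL | NULL
NULL | QE | NULL | NULL

(50, AX, AX, 3); (50, AX, AX, 3); (75, AX, AX, 1); (80, AX, AX, 1); (NULL, AX, NULL, NULL); (NULL, AX, NULL, NULL); (NULL, QE, NULL, NULL); (NULL, QE, NULL, NULL); (NULL, QE, NULL, NULL); (NULL, QE, NULL, NULL)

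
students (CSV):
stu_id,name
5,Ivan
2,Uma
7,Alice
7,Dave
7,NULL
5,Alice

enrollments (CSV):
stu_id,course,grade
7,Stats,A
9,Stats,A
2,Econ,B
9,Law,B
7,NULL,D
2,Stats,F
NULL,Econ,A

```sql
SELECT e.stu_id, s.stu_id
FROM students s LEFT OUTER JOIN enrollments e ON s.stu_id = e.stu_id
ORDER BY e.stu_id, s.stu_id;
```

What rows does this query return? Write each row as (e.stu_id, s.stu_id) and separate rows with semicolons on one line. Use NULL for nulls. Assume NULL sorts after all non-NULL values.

(2, 2); (2, 2); (7, 7); (7, 7); (7, 7); (7, 7); (7, 7); (7, 7); (NULL, 5); (NULL, 5)

LEFT JOIN keeps every row from `students`; unmatched rows get NULL for `enrollments`'s columns.
Matching on s.stu_id = e.stu_id. A NULL in a compared column never satisfies the condition.
Matched pairs: 8; unmatched s rows kept: 2.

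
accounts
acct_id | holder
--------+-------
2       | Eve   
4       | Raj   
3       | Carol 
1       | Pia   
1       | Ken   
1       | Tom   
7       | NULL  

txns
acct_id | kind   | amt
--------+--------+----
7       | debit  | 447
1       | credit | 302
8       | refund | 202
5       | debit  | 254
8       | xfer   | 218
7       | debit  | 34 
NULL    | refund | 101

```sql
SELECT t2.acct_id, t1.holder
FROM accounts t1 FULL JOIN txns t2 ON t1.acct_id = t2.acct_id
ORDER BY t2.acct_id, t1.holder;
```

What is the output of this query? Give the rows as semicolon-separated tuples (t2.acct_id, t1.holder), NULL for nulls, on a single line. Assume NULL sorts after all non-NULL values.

(1, Ken); (1, Pia); (1, Tom); (5, NULL); (7, NULL); (7, NULL); (8, NULL); (8, NULL); (NULL, Carol); (NULL, Eve); (NULL, Raj); (NULL, NULL)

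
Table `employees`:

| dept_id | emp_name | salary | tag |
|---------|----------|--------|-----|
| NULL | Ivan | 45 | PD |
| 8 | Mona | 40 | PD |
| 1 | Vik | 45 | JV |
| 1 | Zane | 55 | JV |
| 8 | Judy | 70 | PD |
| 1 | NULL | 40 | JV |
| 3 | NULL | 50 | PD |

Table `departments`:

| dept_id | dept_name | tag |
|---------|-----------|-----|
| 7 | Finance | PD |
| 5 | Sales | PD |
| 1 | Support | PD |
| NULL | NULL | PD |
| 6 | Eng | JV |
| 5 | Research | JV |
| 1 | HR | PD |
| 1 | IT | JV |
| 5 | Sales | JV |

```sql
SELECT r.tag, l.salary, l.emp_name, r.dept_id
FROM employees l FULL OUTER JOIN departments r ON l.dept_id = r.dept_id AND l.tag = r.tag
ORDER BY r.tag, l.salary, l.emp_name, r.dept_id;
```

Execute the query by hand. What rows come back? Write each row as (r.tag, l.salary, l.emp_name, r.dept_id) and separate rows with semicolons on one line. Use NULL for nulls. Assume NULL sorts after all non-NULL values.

(JV, 40, NULL, 1); (JV, 45, Vik, 1); (JV, 55, Zane, 1); (JV, NULL, NULL, 5); (JV, NULL, NULL, 5); (JV, NULL, NULL, 6); (PD, NULL, NULL, 1); (PD, NULL, NULL, 1); (PD, NULL, NULL, 5); (PD, NULL, NULL, 7); (PD, NULL, NULL, NULL); (NULL, 40, Mona, NULL); (NULL, 45, Ivan, NULL); (NULL, 50, NULL, NULL); (NULL, 70, Judy, NULL)

FULL OUTER JOIN keeps every row from both sides; unmatched rows get NULL for the other side's columns.
Matching on l.dept_id = r.dept_id AND l.tag = r.tag. A NULL in a compared column never satisfies the condition.
- l (dept_id=NULL, tag=PD) has no partner → padded with NULL.
- l (dept_id=8, tag=PD) has no partner → padded with NULL.
- l (dept_id=1, tag=JV) pairs with 1 row(s) of r.
- l (dept_id=1, tag=JV) pairs with 1 row(s) of r.
- l (dept_id=8, tag=PD) has no partner → padded with NULL.
- l (dept_id=1, tag=JV) pairs with 1 row(s) of r.
- l (dept_id=3, tag=PD) has no partner → padded with NULL.
- 8 row(s) from r found no l partner → padded with NULL.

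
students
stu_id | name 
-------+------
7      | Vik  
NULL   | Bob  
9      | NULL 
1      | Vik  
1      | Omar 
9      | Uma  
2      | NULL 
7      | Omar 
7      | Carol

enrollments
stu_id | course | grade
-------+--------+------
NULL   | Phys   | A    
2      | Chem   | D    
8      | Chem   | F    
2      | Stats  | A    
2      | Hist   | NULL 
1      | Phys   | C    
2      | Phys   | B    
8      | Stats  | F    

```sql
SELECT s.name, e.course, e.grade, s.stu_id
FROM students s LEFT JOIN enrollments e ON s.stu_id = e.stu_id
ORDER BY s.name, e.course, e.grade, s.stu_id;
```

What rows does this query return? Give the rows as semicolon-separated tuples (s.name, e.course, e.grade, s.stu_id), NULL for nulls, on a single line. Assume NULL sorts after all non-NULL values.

LEFT JOIN keeps every row from `students`; unmatched rows get NULL for `enrollments`'s columns.
Matching on s.stu_id = e.stu_id. A NULL in a compared column never satisfies the condition.
- s row (stu_id=7): no match → kept, e columns NULL.
- s row (stu_id=NULL): no match → kept, e columns NULL.
- s row (stu_id=9): no match → kept, e columns NULL.
- s row (stu_id=1): matches 1 e row(s) → 1 output row(s).
- s row (stu_id=1): matches 1 e row(s) → 1 output row(s).
- s row (stu_id=9): no match → kept, e columns NULL.
- s row (stu_id=2): matches 4 e row(s) → 4 output row(s).
- s row (stu_id=7): no match → kept, e columns NULL.
- s row (stu_id=7): no match → kept, e columns NULL.

(Bob, NULL, NULL, NULL); (Carol, NULL, NULL, 7); (Omar, Phys, C, 1); (Omar, NULL, NULL, 7); (Uma, NULL, NULL, 9); (Vik, Phys, C, 1); (Vik, NULL, NULL, 7); (NULL, Chem, D, 2); (NULL, Hist, NULL, 2); (NULL, Phys, B, 2); (NULL, Stats, A, 2); (NULL, NULL, NULL, 9)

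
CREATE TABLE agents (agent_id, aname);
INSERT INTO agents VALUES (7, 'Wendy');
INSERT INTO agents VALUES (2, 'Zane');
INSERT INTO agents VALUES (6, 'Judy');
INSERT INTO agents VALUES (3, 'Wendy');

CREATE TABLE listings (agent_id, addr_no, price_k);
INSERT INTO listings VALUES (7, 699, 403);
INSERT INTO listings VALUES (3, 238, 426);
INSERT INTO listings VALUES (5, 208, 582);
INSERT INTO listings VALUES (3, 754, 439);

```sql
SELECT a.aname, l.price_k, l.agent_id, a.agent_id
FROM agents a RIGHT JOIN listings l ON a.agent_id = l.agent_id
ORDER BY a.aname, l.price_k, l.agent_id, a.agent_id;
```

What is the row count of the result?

RIGHT JOIN keeps every row from `listings`; unmatched rows get NULL for `agents`'s columns.
Matching on a.agent_id = l.agent_id.
- a[0] agent_id=7 → 1 match(es) in l → 1 row(s).
- a[1] agent_id=2 → no match.
- a[2] agent_id=6 → no match.
- a[3] agent_id=3 → 2 match(es) in l → 2 row(s).
- plus 1 unmatched l row(s), each kept with NULL a columns.
Total: 3 matched + 1 padded = 4 rows.

4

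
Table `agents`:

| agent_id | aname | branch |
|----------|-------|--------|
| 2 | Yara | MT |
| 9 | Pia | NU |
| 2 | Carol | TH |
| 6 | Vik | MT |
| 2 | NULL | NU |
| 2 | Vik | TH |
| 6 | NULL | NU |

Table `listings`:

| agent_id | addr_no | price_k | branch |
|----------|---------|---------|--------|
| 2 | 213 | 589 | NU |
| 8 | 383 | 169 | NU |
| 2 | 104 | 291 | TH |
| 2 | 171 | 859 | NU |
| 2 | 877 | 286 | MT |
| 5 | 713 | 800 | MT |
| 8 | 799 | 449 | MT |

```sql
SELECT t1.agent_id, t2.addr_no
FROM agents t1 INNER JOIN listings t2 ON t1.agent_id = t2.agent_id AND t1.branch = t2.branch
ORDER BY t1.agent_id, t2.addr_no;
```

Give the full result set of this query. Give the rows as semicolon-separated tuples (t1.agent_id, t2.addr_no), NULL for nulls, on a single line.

(2, 104); (2, 104); (2, 171); (2, 213); (2, 877)

INNER JOIN keeps only pairs where the ON condition holds.
Matching on t1.agent_id = t2.agent_id AND t1.branch = t2.branch.
Matched pairs: 5.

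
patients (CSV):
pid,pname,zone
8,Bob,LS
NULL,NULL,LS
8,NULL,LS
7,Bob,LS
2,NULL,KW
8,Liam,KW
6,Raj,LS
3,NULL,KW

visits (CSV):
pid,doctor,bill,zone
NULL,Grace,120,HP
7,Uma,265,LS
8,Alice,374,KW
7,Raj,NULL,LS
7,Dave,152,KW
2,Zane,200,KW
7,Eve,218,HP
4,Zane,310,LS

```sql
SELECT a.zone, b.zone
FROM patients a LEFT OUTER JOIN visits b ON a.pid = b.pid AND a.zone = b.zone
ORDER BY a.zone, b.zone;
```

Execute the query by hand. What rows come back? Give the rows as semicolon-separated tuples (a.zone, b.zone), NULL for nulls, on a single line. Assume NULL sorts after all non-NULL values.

LEFT JOIN keeps every row from `patients`; unmatched rows get NULL for `visits`'s columns.
Matching on a.pid = b.pid AND a.zone = b.zone. A NULL in a compared column never satisfies the condition.
- a[0] pid=8, zone=LS → no match; kept with NULLs on the b side.
- a[1] pid=NULL, zone=LS → no match; kept with NULLs on the b side.
- a[2] pid=8, zone=LS → no match; kept with NULLs on the b side.
- a[3] pid=7, zone=LS → 2 match(es) in b → 2 row(s).
- a[4] pid=2, zone=KW → 1 match(es) in b → 1 row(s).
- a[5] pid=8, zone=KW → 1 match(es) in b → 1 row(s).
- a[6] pid=6, zone=LS → no match; kept with NULLs on the b side.
- a[7] pid=3, zone=KW → no match; kept with NULLs on the b side.
After projecting and ordering:
a.zone | b.zone
KW | KW
KW | KW
KW | NULL
LS | LS
LS | LS
LS | NULL
LS | NULL
LS | NULL
LS | NULL

(KW, KW); (KW, KW); (KW, NULL); (LS, LS); (LS, LS); (LS, NULL); (LS, NULL); (LS, NULL); (LS, NULL)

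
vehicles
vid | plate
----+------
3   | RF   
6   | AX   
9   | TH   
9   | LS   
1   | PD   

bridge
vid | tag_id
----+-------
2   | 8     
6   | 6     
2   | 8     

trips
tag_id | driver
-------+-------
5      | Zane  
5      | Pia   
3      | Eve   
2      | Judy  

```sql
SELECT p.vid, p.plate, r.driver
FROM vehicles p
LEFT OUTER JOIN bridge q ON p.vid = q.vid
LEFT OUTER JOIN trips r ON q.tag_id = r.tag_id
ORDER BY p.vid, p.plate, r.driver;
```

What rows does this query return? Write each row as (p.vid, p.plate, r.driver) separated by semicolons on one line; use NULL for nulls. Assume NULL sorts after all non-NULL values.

(1, PD, NULL); (3, RF, NULL); (6, AX, NULL); (9, LS, NULL); (9, TH, NULL)

Step 1 — p LEFT JOIN q on vid → 5 row(s).
Then LEFT JOIN `trips r` on tag_id: each of those 5 rows is kept; rows whose q.tag_id has no match in r get NULL for r's columns.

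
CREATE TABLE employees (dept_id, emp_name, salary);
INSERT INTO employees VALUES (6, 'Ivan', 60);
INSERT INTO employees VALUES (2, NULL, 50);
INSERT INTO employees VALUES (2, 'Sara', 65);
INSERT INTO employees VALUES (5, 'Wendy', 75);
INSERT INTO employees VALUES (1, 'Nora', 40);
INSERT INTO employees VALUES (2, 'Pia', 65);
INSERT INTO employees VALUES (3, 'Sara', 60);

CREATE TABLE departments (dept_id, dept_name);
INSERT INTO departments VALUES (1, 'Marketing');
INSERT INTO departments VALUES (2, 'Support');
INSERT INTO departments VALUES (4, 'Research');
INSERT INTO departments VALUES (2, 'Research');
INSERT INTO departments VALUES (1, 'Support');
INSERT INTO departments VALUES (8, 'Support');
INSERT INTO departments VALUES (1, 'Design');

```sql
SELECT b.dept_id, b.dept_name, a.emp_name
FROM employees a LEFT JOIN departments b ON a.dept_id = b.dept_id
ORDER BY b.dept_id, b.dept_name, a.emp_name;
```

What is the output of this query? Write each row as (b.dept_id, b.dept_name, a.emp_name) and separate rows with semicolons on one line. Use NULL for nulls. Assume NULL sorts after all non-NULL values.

(1, Design, Nora); (1, Marketing, Nora); (1, Support, Nora); (2, Research, Pia); (2, Research, Sara); (2, Research, NULL); (2, Support, Pia); (2, Support, Sara); (2, Support, NULL); (NULL, NULL, Ivan); (NULL, NULL, Sara); (NULL, NULL, Wendy)

LEFT JOIN keeps every row from `employees`; unmatched rows get NULL for `departments`'s columns.
Matching on a.dept_id = b.dept_id.
Matched pairs: 9; unmatched a rows kept: 3.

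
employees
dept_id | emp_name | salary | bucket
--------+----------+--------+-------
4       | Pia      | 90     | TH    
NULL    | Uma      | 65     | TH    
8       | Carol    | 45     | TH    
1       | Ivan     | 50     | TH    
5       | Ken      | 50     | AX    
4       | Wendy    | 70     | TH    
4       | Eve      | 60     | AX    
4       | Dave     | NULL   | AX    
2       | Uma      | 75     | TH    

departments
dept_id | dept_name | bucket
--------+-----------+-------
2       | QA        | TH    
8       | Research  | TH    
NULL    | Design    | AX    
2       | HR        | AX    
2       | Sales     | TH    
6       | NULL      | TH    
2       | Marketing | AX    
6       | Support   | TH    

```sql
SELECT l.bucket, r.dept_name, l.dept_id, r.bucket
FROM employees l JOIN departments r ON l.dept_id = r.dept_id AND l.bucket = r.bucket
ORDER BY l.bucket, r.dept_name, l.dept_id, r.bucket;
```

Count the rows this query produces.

3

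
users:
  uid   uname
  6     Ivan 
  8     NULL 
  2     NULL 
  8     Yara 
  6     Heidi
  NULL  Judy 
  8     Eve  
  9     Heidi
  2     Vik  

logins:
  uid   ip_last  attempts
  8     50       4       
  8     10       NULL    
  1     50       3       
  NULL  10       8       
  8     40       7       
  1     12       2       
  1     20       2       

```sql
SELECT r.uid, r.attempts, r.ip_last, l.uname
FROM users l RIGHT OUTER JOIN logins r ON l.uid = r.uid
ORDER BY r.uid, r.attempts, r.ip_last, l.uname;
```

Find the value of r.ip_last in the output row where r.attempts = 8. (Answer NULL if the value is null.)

RIGHT JOIN keeps every row from `logins`; unmatched rows get NULL for `users`'s columns.
Matching on l.uid = r.uid. A NULL in a compared column never satisfies the condition.
Matched pairs: 9; unmatched r rows kept: 4.

10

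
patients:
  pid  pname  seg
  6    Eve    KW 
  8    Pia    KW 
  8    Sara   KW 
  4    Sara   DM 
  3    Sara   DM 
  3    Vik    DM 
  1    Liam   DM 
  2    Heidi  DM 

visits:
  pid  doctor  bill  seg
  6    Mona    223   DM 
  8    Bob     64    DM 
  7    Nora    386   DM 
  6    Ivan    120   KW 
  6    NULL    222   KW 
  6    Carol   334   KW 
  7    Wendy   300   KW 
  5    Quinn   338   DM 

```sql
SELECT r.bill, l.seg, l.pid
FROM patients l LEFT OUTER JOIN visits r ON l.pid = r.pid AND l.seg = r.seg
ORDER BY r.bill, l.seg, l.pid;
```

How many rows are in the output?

10

LEFT JOIN keeps every row from `patients`; unmatched rows get NULL for `visits`'s columns.
Matching on l.pid = r.pid AND l.seg = r.seg.
- l (pid=6, seg=KW) pairs with 3 row(s) of r.
- l (pid=8, seg=KW) has no partner → padded with NULL.
- l (pid=8, seg=KW) has no partner → padded with NULL.
- l (pid=4, seg=DM) has no partner → padded with NULL.
- l (pid=3, seg=DM) has no partner → padded with NULL.
- l (pid=3, seg=DM) has no partner → padded with NULL.
- l (pid=1, seg=DM) has no partner → padded with NULL.
- l (pid=2, seg=DM) has no partner → padded with NULL.
Total: 3 matched + 7 padded = 10 rows.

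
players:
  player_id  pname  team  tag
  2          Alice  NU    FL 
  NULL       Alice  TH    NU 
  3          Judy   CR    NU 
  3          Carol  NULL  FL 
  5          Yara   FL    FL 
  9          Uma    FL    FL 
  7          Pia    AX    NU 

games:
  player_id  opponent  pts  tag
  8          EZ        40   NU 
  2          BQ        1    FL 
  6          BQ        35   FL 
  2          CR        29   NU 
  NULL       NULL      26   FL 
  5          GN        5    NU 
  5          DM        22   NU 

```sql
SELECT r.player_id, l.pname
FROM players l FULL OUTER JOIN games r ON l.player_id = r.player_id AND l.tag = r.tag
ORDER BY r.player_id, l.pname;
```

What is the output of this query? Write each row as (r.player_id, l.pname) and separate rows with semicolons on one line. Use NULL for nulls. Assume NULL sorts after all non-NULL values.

FULL OUTER JOIN keeps every row from both sides; unmatched rows get NULL for the other side's columns.
Matching on l.player_id = r.player_id AND l.tag = r.tag. A NULL in a compared column never satisfies the condition.
- l row (player_id=2, tag=FL): matches 1 r row(s) → 1 output row(s).
- l row (player_id=NULL, tag=NU): no match → kept, r columns NULL.
- l row (player_id=3, tag=NU): no match → kept, r columns NULL.
- l row (player_id=3, tag=FL): no match → kept, r columns NULL.
- l row (player_id=5, tag=FL): no match → kept, r columns NULL.
- l row (player_id=9, tag=FL): no match → kept, r columns NULL.
- l row (player_id=7, tag=NU): no match → kept, r columns NULL.
- plus 6 unmatched r row(s), each kept with NULL l columns.

(2, Alice); (2, NULL); (5, NULL); (5, NULL); (6, NULL); (8, NULL); (NULL, Alice); (NULL, Carol); (NULL, Judy); (NULL, Pia); (NULL, Uma); (NULL, Yara); (NULL, NULL)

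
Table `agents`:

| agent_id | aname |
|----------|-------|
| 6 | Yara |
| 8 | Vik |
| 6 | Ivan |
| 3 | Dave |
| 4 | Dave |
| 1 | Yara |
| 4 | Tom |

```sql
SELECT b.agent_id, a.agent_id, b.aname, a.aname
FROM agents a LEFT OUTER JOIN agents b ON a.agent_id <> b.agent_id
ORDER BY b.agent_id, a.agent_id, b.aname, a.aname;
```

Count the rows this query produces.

LEFT JOIN keeps every row from `agents a`; unmatched rows get NULL for `agents b`'s columns.
Matching on a.agent_id <> b.agent_id.
Matched pairs: 38; unmatched a rows kept: 0.
Total: 38 rows.

38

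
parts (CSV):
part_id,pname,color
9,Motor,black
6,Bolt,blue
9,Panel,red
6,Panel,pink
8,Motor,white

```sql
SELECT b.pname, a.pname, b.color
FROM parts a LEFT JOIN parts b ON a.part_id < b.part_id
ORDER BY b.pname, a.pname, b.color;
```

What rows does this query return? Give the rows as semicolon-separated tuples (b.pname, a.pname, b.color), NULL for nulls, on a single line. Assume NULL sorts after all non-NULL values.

LEFT JOIN keeps every row from `parts a`; unmatched rows get NULL for `parts b`'s columns.
Matching on a.part_id < b.part_id.
Matched pairs: 8; unmatched a rows kept: 2.

(Motor, Bolt, black); (Motor, Bolt, white); (Motor, Motor, black); (Motor, Panel, black); (Motor, Panel, white); (Panel, Bolt, red); (Panel, Motor, red); (Panel, Panel, red); (NULL, Motor, NULL); (NULL, Panel, NULL)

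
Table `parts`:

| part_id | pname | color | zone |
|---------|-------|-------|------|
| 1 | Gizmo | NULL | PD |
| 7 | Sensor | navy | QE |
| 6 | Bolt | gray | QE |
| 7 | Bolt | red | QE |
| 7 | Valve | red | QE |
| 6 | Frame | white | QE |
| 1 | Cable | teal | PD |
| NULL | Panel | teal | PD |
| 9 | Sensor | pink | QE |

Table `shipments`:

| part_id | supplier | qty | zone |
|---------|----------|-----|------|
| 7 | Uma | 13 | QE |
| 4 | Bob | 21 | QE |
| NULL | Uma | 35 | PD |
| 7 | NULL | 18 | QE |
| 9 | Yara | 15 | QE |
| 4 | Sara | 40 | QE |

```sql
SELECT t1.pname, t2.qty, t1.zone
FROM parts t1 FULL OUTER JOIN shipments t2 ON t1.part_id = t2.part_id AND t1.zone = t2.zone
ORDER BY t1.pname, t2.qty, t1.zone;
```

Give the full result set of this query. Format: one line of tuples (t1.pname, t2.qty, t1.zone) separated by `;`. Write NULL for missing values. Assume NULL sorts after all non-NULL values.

(Bolt, 13, QE); (Bolt, 18, QE); (Bolt, NULL, QE); (Cable, NULL, PD); (Frame, NULL, QE); (Gizmo, NULL, PD); (Panel, NULL, PD); (Sensor, 13, QE); (Sensor, 15, QE); (Sensor, 18, QE); (Valve, 13, QE); (Valve, 18, QE); (NULL, 21, NULL); (NULL, 35, NULL); (NULL, 40, NULL)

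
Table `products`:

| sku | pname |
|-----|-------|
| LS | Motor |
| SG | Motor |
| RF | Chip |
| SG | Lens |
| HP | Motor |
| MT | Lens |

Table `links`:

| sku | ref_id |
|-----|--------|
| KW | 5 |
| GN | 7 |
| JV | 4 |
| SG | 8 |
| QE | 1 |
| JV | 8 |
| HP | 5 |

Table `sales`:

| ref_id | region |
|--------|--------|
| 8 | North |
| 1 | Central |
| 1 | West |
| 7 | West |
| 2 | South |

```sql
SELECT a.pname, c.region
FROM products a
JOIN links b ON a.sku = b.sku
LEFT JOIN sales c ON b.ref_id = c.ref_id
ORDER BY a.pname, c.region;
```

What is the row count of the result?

Evaluate left to right. First `products a INNER JOIN links b` on sku: 3 row(s).
Then LEFT JOIN `sales c` on ref_id: each of those 3 rows is kept; rows whose b.ref_id has no match in c get NULL for c's columns.
Result: 3 row(s).

3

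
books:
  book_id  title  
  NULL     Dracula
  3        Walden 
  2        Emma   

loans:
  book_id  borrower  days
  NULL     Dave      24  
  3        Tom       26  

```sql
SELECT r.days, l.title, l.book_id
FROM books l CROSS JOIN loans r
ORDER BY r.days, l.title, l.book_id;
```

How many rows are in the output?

6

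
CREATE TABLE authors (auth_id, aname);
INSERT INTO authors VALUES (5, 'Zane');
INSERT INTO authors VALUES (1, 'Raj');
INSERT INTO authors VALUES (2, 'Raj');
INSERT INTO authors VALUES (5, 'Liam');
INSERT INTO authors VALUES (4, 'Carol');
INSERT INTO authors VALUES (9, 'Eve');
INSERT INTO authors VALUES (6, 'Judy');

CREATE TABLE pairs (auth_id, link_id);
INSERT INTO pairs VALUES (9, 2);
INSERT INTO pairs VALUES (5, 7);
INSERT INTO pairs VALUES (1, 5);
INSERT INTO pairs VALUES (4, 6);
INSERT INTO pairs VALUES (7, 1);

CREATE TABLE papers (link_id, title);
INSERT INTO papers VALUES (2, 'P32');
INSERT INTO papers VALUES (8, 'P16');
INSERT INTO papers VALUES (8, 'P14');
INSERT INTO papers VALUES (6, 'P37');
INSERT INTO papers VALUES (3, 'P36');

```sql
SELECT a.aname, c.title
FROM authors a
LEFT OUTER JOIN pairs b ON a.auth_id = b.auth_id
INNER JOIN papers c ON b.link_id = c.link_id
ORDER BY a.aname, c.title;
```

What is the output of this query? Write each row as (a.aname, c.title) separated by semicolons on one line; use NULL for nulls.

(Carol, P37); (Eve, P32)

Evaluate left to right. First `authors a LEFT JOIN pairs b` on auth_id: 7 row(s).
Then INNER JOIN `papers c` on link_id: keep only rows whose b.link_id appears in c.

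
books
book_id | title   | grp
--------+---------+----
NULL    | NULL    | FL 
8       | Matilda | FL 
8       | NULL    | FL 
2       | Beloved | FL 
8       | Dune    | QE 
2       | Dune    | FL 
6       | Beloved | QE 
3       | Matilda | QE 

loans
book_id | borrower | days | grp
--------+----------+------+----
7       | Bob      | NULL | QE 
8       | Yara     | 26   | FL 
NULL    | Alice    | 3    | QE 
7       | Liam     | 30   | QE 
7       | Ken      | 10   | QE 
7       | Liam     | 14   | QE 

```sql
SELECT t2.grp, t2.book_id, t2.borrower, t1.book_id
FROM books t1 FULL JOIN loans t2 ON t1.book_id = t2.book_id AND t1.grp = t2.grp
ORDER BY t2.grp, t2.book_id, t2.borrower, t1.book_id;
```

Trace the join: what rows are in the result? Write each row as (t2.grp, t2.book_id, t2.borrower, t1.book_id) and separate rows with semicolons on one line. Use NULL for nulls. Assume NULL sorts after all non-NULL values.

(FL, 8, Yara, 8); (FL, 8, Yara, 8); (QE, 7, Bob, NULL); (QE, 7, Ken, NULL); (QE, 7, Liam, NULL); (QE, 7, Liam, NULL); (QE, NULL, Alice, NULL); (NULL, NULL, NULL, 2); (NULL, NULL, NULL, 2); (NULL, NULL, NULL, 3); (NULL, NULL, NULL, 6); (NULL, NULL, NULL, 8); (NULL, NULL, NULL, NULL)

FULL OUTER JOIN keeps every row from both sides; unmatched rows get NULL for the other side's columns.
Matching on t1.book_id = t2.book_id AND t1.grp = t2.grp. A NULL in a compared column never satisfies the condition.
Matched pairs: 2; unmatched t1 rows kept: 6; unmatched t2 rows kept: 5.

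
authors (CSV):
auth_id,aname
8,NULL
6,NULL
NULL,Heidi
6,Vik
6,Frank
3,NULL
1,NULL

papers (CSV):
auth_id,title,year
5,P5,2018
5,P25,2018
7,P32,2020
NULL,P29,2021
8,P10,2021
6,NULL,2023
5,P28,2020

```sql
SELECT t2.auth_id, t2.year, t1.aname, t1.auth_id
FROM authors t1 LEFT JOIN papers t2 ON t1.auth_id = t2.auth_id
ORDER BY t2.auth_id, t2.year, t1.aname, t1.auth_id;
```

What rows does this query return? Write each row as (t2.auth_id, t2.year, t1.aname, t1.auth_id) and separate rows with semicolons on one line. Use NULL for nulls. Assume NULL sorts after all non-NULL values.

LEFT JOIN keeps every row from `authors`; unmatched rows get NULL for `papers`'s columns.
Matching on t1.auth_id = t2.auth_id. A NULL in a compared column never satisfies the condition.
- auth_id=8: 1 matching t2 row(s), so 1 row(s) emitted.
- auth_id=6: 1 matching t2 row(s), so 1 row(s) emitted.
- auth_id=NULL: no t2 row matches, row kept with t2 columns NULL.
- auth_id=6: 1 matching t2 row(s), so 1 row(s) emitted.
- auth_id=6: 1 matching t2 row(s), so 1 row(s) emitted.
- auth_id=3: no t2 row matches, row kept with t2 columns NULL.
- auth_id=1: no t2 row matches, row kept with t2 columns NULL.
After projecting and ordering:
t2.auth_id | t2.year | t1.aname | t1.auth_id
6 | 2023 | Frank | 6
6 | 2023 | Vik | 6
6 | 2023 | NULL | 6
8 | 2021 | NULL | 8
NULL | NULL | Heidi | NULL
NULL | NULL | NULL | 1
NULL | NULL | NULL | 3

(6, 2023, Frank, 6); (6, 2023, Vik, 6); (6, 2023, NULL, 6); (8, 2021, NULL, 8); (NULL, NULL, Heidi, NULL); (NULL, NULL, NULL, 1); (NULL, NULL, NULL, 3)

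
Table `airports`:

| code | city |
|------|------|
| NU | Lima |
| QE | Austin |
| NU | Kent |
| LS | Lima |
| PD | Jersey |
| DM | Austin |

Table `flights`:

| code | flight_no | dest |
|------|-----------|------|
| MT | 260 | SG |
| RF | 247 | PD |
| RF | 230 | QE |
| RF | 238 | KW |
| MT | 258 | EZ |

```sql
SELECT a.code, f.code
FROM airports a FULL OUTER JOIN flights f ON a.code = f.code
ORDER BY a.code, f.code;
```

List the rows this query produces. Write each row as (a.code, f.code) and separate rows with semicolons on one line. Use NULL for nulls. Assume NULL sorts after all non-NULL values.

FULL OUTER JOIN keeps every row from both sides; unmatched rows get NULL for the other side's columns.
Matching on a.code = f.code.
- a row (code=NU): no match → kept, f columns NULL.
- a row (code=QE): no match → kept, f columns NULL.
- a row (code=NU): no match → kept, f columns NULL.
- a row (code=LS): no match → kept, f columns NULL.
- a row (code=PD): no match → kept, f columns NULL.
- a row (code=DM): no match → kept, f columns NULL.
- 5 row(s) from f found no a partner → padded with NULL.

(DM, NULL); (LS, NULL); (NU, NULL); (NU, NULL); (PD, NULL); (QE, NULL); (NULL, MT); (NULL, MT); (NULL, RF); (NULL, RF); (NULL, RF)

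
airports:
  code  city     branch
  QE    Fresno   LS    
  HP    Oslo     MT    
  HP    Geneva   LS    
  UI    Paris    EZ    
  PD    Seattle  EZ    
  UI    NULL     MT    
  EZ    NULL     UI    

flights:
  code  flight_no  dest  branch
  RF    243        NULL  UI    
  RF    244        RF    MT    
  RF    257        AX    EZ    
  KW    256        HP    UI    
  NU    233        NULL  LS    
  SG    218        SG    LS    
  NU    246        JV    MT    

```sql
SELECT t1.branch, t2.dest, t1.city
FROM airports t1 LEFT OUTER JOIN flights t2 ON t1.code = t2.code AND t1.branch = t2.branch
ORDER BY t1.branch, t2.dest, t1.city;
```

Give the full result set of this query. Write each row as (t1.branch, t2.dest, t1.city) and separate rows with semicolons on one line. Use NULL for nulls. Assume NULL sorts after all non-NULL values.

(EZ, NULL, Paris); (EZ, NULL, Seattle); (LS, NULL, Fresno); (LS, NULL, Geneva); (MT, NULL, Oslo); (MT, NULL, NULL); (UI, NULL, NULL)

LEFT JOIN keeps every row from `airports`; unmatched rows get NULL for `flights`'s columns.
Matching on t1.code = t2.code AND t1.branch = t2.branch.
- code=QE, branch=LS: no t2 row matches, row kept with t2 columns NULL.
- code=HP, branch=MT: no t2 row matches, row kept with t2 columns NULL.
- code=HP, branch=LS: no t2 row matches, row kept with t2 columns NULL.
- code=UI, branch=EZ: no t2 row matches, row kept with t2 columns NULL.
- code=PD, branch=EZ: no t2 row matches, row kept with t2 columns NULL.
- code=UI, branch=MT: no t2 row matches, row kept with t2 columns NULL.
- code=EZ, branch=UI: no t2 row matches, row kept with t2 columns NULL.
After projecting and ordering:
t1.branch | t2.dest | t1.city
EZ | NULL | Paris
EZ | NULL | Seattle
LS | NULL | Fresno
LS | NULL | Geneva
MT | NULL | Oslo
MT | NULL | NULL
UI | NULL | NULL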